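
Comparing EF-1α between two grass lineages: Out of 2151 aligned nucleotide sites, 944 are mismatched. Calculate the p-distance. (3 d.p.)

p = 944/2151 = 0.438865… ≈ 0.439 (to 3 d.p.).

0.439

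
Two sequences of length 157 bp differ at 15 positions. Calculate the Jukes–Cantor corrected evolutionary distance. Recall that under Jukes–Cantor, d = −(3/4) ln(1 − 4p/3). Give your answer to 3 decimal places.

p = 15/157 ≈ 0.095541.
d = −(3/4) ln(1 − 4p/3) = −0.75 ln(1 − 0.127388) = −0.75 ln(0.872612)
  = −0.75 × (-0.136264) = 0.102198 substitutions/site.

0.102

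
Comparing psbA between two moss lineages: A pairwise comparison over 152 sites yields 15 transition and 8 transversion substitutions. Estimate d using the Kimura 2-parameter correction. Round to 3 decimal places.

P = 15/152 ≈ 0.098684 and Q = 8/152 ≈ 0.052632.
Under the Kimura two-parameter model, d = −½ ln(1 − 2P − Q) − ¼ ln(1 − 2Q).
1 − 2P − Q = 0.75, giving −½ ln(0.75) = 0.143841.
1 − 2Q = 0.894736, giving −¼ ln(0.894736) = 0.027807.
d = 0.143841 + 0.027807 = 0.171648.

0.172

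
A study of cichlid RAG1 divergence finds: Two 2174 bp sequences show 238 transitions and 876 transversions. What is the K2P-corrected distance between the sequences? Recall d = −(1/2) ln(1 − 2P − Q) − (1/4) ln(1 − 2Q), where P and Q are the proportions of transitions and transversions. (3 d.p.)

P = 238/2174 ≈ 0.109476 and Q = 876/2174 ≈ 0.402944.
Under the Kimura two-parameter model, d = −½ ln(1 − 2P − Q) − ¼ ln(1 − 2Q).
1 − 2P − Q = 0.378104, giving −½ ln(0.378104) = 0.486293.
1 − 2Q = 0.194112, giving −¼ ln(0.194112) = 0.409830.
d = 0.486293 + 0.409830 = 0.896123.

0.896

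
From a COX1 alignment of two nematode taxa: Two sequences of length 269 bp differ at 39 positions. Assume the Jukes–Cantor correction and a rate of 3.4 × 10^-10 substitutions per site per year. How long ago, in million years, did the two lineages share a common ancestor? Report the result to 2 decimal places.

p = 39/269 ≈ 0.144981.
d = −(3/4) ln(1 − 4p/3) = −0.75 ln(1 − 0.193308) = −0.75 ln(0.806692)
  = −0.75 × (-0.214813) = 0.161110 substitutions/site.
Under a molecular clock d = 2μt, so t = d/(2μ) = 0.161110 / (2 × 3.4 × 10^-10) = 236.93 million years.

236.93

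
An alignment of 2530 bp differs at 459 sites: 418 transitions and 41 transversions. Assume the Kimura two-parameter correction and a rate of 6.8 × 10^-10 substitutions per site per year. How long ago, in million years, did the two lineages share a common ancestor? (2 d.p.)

162.54

P = 418/2530 ≈ 0.165217 and Q = 41/2530 ≈ 0.016206.
Under the Kimura two-parameter model, d = −½ ln(1 − 2P − Q) − ¼ ln(1 − 2Q).
1 − 2P − Q = 0.65336, giving −½ ln(0.65336) = 0.212813.
1 − 2Q = 0.967588, giving −¼ ln(0.967588) = 0.008237.
d = 0.212813 + 0.008237 = 0.221050.
Under a molecular clock d = 2μt, so t = d/(2μ) = 0.221050 / (2 × 6.8 × 10^-10) = 162.54 million years.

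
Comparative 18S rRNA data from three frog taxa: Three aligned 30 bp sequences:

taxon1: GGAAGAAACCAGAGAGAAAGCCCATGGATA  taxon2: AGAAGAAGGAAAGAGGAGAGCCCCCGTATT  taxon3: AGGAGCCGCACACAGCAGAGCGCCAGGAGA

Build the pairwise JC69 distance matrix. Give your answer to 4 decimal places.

taxon1–taxon2: 13/30 sites differ → p ≈ 0.433333, d = −0.75 ln(1 − 0.577777) = 0.646666 ≈ 0.6467.
taxon1–taxon3: 17/30 sites differ → p ≈ 0.566667, d = −0.75 ln(1 − 0.755556) = 1.056577 ≈ 1.0566.
taxon2–taxon3: 12/30 sites differ → p = 0.4, d = −0.75 ln(1 − 0.533333) = 0.571605 ≈ 0.5716.

d(taxon1,taxon2) = 0.6467, d(taxon1,taxon3) = 1.0566, d(taxon2,taxon3) = 0.5716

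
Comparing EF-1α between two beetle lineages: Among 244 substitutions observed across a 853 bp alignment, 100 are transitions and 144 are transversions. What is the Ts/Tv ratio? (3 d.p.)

R = 100/144 = 0.694444… ≈ 0.694 (to 3 d.p.).

0.694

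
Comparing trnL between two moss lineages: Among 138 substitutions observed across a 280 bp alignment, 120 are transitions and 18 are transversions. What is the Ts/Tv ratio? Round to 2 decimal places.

6.67

R = 120/18 = 6.666666… ≈ 6.67 (to 2 d.p.).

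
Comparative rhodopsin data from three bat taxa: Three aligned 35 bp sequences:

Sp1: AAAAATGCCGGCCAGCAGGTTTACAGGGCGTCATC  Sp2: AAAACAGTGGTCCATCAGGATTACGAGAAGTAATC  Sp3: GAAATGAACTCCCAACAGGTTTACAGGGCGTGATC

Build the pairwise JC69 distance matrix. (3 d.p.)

Sp1–Sp2: 12/35 sites differ → p ≈ 0.342857, d = −0.75 ln(1 − 0.457143) = 0.458182 ≈ 0.458.
Sp1–Sp3: 9/35 sites differ → p ≈ 0.257143, d = −0.75 ln(1 − 0.342857) = 0.314890 ≈ 0.315.
Sp2–Sp3: 15/35 sites differ → p ≈ 0.428571, d = −0.75 ln(1 − 0.571428) = 0.635472 ≈ 0.635.

d(Sp1,Sp2) = 0.458, d(Sp1,Sp3) = 0.315, d(Sp2,Sp3) = 0.635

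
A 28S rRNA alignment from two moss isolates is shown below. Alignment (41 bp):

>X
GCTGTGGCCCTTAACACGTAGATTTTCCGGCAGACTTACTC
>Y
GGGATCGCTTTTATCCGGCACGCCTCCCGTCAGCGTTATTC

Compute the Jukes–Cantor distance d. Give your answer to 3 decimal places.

0.722

The sequences differ at 19 of 41 sites, so p = 19/41 ≈ 0.463415.
d = −(3/4) ln(1 − 4p/3) = −0.75 ln(1 − 0.617887) = −0.75 ln(0.382113)
  = −0.75 × (-0.962039) = 0.721529 substitutions/site.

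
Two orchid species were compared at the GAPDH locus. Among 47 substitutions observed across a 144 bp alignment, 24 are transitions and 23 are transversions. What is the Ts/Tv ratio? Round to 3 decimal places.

1.043

R = 24/23 = 1.043478… ≈ 1.043 (to 3 d.p.).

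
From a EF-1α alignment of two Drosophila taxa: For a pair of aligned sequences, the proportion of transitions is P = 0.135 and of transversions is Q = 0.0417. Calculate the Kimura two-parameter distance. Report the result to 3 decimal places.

0.209

Under the Kimura two-parameter model, d = −½ ln(1 − 2P − Q) − ¼ ln(1 − 2Q).
1 − 2P − Q = 0.6883, giving −½ ln(0.6883) = 0.186765.
1 − 2Q = 0.9166, giving −¼ ln(0.9166) = 0.021771.
d = 0.186765 + 0.021771 = 0.208536.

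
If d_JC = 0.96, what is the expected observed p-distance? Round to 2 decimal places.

0.54

p = (3/4)(1 − e^(−4d/3)) = 0.75 × (1 − e^(-1.28)) = 0.75 × (1 − 0.278037) = 0.541472.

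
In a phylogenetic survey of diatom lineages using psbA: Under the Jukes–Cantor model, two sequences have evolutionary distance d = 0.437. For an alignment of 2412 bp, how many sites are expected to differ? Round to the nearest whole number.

Invert JC69: p = (3/4)(1 − e^(−4d/3)) = 0.75 × (1 − e^(-0.582667)) = 0.75 × (1 − 0.558407) = 0.331195.
Expected differing sites = pL ≈ 0.331195 × 2412 = 798.84234 ≈ 799.

799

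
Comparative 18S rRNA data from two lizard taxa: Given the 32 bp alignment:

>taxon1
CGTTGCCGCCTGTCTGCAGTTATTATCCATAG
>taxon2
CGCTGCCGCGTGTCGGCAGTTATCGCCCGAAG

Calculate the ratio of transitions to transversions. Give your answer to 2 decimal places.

Transitions are A↔G and C↔T; transversions are all other mismatches.
Transitions: 5. Transversions: 3.
R = 5/3 = 1.666666… ≈ 1.67 (to 2 d.p.).

1.67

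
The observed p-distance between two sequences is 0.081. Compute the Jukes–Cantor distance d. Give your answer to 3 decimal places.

d = −(3/4) ln(1 − 4p/3) = −0.75 ln(1 − 0.108) = −0.75 ln(0.892)
  = −0.75 × (-0.114289) = 0.085717 substitutions/site.

0.086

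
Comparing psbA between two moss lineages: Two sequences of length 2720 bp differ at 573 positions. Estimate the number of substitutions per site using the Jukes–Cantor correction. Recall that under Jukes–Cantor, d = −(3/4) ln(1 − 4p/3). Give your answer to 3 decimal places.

0.247

p = 573/2720 ≈ 0.210662.
d = −(3/4) ln(1 − 4p/3) = −0.75 ln(1 − 0.280883) = −0.75 ln(0.719117)
  = −0.75 × (-0.329731) = 0.247298 substitutions/site.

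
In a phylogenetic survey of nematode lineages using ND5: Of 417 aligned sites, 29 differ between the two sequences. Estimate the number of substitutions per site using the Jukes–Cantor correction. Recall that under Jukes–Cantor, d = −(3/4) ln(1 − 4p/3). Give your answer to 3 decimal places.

p = 29/417 ≈ 0.069544.
d = −(3/4) ln(1 − 4p/3) = −0.75 ln(1 − 0.092725) = −0.75 ln(0.907275)
  = −0.75 × (-0.097310) = 0.072983 substitutions/site.

0.073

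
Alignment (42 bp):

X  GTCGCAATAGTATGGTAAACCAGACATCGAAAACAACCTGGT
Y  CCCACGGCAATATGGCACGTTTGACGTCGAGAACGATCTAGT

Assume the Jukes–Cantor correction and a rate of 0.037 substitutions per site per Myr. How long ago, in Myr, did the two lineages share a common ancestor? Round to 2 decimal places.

8.59

The sequences differ at 18 of 42 sites, so p = 18/42 ≈ 0.428571.
d = −(3/4) ln(1 − 4p/3) = −0.75 ln(1 − 0.571428) = −0.75 ln(0.428572)
  = −0.75 × (-0.847297) = 0.635473 substitutions/site.
Under a molecular clock d = 2μt, so t = d/(2μ) = 0.635473 / (2 × 0.037) = 8.59 Myr.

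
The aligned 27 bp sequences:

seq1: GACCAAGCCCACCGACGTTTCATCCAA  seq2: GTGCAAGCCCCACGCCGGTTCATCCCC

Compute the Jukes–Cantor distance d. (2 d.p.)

The sequences differ at 8 of 27 sites (2, 3, 11, 12, 15, 18, 26, 27), so p = 8/27 ≈ 0.296296.
d = −(3/4) ln(1 − 4p/3) = −0.75 ln(1 − 0.395061) = −0.75 ln(0.604939)
  = −0.75 × (-0.502628) = 0.376971 substitutions/site.

0.38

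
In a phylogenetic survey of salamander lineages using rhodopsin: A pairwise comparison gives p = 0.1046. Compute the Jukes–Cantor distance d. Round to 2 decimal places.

0.11

d = −(3/4) ln(1 − 4p/3) = −0.75 ln(1 − 0.139467) = −0.75 ln(0.860533)
  = −0.75 × (-0.150203) = 0.112652 substitutions/site.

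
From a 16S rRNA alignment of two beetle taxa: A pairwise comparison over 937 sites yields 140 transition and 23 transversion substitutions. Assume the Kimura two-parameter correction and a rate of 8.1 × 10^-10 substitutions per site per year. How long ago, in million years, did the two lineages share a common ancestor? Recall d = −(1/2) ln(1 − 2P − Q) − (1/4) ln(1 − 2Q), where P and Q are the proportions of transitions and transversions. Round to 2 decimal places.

P = 140/937 ≈ 0.149413 and Q = 23/937 ≈ 0.024546.
Under the Kimura two-parameter model, d = −½ ln(1 − 2P − Q) − ¼ ln(1 − 2Q).
1 − 2P − Q = 0.676628, giving −½ ln(0.676628) = 0.195317.
1 − 2Q = 0.950908, giving −¼ ln(0.950908) = 0.012584.
d = 0.195317 + 0.012584 = 0.207901.
Under a molecular clock d = 2μt, so t = d/(2μ) = 0.207901 / (2 × 8.1 × 10^-10) = 128.33 million years.

128.33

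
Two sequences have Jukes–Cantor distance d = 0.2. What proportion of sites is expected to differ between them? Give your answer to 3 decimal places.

0.176

p = (3/4)(1 − e^(−4d/3)) = 0.75 × (1 − e^(-0.266667)) = 0.75 × (1 − 0.765928) = 0.175554.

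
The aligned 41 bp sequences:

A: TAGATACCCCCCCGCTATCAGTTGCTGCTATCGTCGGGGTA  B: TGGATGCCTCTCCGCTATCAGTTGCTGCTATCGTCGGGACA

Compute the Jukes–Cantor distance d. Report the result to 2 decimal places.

0.16

The sequences differ at 6 of 41 sites (2, 6, 9, 11, 39, 40), so p = 6/41 ≈ 0.146341.
d = −(3/4) ln(1 − 4p/3) = −0.75 ln(1 − 0.195121) = −0.75 ln(0.804879)
  = −0.75 × (-0.217063) = 0.162797 substitutions/site.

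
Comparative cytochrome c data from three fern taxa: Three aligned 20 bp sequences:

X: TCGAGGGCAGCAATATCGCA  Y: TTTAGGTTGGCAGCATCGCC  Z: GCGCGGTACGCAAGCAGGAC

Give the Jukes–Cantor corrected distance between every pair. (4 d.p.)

X–Y: 8/20 sites differ → p = 0.4, d = −0.75 ln(1 − 0.533333) = 0.571605 ≈ 0.5716.
X–Z: 11/20 sites differ → p = 0.55, d = −0.75 ln(1 − 0.733333) = 0.991316 ≈ 0.9913.
Y–Z: 12/20 sites differ → p = 0.6, d = −0.75 ln(1 − 0.8) = 1.207078 ≈ 1.2071.

d(X,Y) = 0.5716, d(X,Z) = 0.9913, d(Y,Z) = 1.2071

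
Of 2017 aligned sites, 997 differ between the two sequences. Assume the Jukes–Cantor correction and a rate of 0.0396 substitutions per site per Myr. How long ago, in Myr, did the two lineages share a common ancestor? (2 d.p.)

p = 997/2017 ≈ 0.494298.
d = −(3/4) ln(1 − 4p/3) = −0.75 ln(1 − 0.659064) = −0.75 ln(0.340936)
  = −0.75 × (-1.076061) = 0.807046 substitutions/site.
Under a molecular clock d = 2μt, so t = d/(2μ) = 0.807046 / (2 × 0.0396) = 10.19 Myr.

10.19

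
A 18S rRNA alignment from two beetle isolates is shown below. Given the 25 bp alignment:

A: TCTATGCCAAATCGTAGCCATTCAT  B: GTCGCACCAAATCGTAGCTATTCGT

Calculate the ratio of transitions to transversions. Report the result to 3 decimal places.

7.000

Transitions are A↔G and C↔T; transversions are all other mismatches.
Transitions: 7. Transversions: 1.
R = 7/1 = 7.000.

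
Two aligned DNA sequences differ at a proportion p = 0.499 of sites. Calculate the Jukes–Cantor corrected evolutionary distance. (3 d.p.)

0.821

d = −(3/4) ln(1 − 4p/3) = −0.75 ln(1 − 0.665333) = −0.75 ln(0.334667)
  = −0.75 × (-1.094619) = 0.820964 substitutions/site.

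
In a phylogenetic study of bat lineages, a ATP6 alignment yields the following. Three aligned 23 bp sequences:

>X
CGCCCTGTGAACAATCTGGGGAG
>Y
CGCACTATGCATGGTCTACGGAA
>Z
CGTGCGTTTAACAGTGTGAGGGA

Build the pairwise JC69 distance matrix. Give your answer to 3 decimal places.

X–Y: 9/23 sites differ → p ≈ 0.391304, d = −0.75 ln(1 − 0.521739) = 0.553199 ≈ 0.553.
X–Z: 10/23 sites differ → p ≈ 0.434783, d = −0.75 ln(1 − 0.579711) = 0.650110 ≈ 0.650.
Y–Z: 12/23 sites differ → p ≈ 0.521739, d = −0.75 ln(1 − 0.695652) = 0.892188 ≈ 0.892.

d(X,Y) = 0.553, d(X,Z) = 0.650, d(Y,Z) = 0.892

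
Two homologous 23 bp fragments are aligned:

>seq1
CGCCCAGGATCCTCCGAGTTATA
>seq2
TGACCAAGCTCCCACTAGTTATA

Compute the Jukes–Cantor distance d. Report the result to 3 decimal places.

0.390

The sequences differ at 7 of 23 sites (1, 3, 7, 9, 13, 14, 16), so p = 7/23 ≈ 0.304348.
d = −(3/4) ln(1 − 4p/3) = −0.75 ln(1 − 0.405797) = −0.75 ln(0.594203)
  = −0.75 × (-0.520534) = 0.390401 substitutions/site.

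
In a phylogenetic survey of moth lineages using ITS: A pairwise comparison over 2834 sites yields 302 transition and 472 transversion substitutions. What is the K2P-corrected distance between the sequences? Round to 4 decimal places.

0.3400

P = 302/2834 ≈ 0.106563 and Q = 472/2834 ≈ 0.166549.
Under the Kimura two-parameter model, d = −½ ln(1 − 2P − Q) − ¼ ln(1 − 2Q).
1 − 2P − Q = 0.620325, giving −½ ln(0.620325) = 0.238756.
1 − 2Q = 0.666902, giving −¼ ln(0.666902) = 0.101278.
d = 0.238756 + 0.101278 = 0.340034.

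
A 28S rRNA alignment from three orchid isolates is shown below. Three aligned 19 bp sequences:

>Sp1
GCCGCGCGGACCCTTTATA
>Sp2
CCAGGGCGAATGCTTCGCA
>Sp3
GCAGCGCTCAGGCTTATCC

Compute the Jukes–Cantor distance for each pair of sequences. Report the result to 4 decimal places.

Sp1–Sp2: 9/19 sites differ → p ≈ 0.473684, d = −0.75 ln(1 − 0.631579) = 0.748897 ≈ 0.7489.
Sp1–Sp3: 9/19 sites differ → p ≈ 0.473684, d = −0.75 ln(1 − 0.631579) = 0.748897 ≈ 0.7489.
Sp2–Sp3: 8/19 sites differ → p ≈ 0.421053, d = −0.75 ln(1 − 0.561404) = 0.618132 ≈ 0.6181.

d(Sp1,Sp2) = 0.7489, d(Sp1,Sp3) = 0.7489, d(Sp2,Sp3) = 0.6181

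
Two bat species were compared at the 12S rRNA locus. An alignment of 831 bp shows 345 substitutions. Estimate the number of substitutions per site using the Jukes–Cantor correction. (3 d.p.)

0.605

p = 345/831 ≈ 0.415162.
d = −(3/4) ln(1 − 4p/3) = −0.75 ln(1 − 0.553549) = −0.75 ln(0.446451)
  = −0.75 × (-0.806426) = 0.604820 substitutions/site.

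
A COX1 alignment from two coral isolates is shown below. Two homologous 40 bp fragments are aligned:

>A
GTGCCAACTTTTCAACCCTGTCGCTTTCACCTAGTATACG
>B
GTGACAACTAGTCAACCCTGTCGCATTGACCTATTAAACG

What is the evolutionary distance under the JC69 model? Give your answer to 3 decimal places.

The sequences differ at 7 of 40 sites (4, 10, 11, 25, 28, 34, 37), so p = 7/40 = 0.175.
d = −(3/4) ln(1 − 4p/3) = −0.75 ln(1 − 0.233333) = −0.75 ln(0.766667)
  = −0.75 × (-0.265703) = 0.199277 substitutions/site.

0.199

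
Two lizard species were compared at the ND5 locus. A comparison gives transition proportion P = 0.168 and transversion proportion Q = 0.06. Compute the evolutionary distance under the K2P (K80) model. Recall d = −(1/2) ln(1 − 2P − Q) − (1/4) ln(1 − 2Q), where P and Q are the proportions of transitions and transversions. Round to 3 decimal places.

Under the Kimura two-parameter model, d = −½ ln(1 − 2P − Q) − ¼ ln(1 − 2Q).
1 − 2P − Q = 0.604, giving −½ ln(0.604) = 0.252091.
1 − 2Q = 0.88, giving −¼ ln(0.88) = 0.031958.
d = 0.252091 + 0.031958 = 0.284049.

0.284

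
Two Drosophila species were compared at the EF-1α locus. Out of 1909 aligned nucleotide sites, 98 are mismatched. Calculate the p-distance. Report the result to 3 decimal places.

p = 98/1909 = 0.051335… ≈ 0.051 (to 3 d.p.).

0.051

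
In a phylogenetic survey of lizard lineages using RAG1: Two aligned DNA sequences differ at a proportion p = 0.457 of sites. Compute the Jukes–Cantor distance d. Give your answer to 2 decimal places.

d = −(3/4) ln(1 − 4p/3) = −0.75 ln(1 − 0.609333) = −0.75 ln(0.390667)
  = −0.75 × (-0.939900) = 0.704925 substitutions/site.

0.70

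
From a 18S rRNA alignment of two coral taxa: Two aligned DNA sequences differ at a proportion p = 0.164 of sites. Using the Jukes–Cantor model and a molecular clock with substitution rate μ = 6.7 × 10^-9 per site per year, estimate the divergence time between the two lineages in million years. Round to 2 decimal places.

13.81

d = −(3/4) ln(1 − 4p/3) = −0.75 ln(1 − 0.218667) = −0.75 ln(0.781333)
  = −0.75 × (-0.246754) = 0.185066 substitutions/site.
Under a molecular clock d = 2μt, so t = d/(2μ) = 0.185066 / (2 × 6.7 × 10^-9) = 13.81 million years.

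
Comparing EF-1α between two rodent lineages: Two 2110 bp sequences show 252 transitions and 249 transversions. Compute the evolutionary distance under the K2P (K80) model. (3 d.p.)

P = 252/2110 ≈ 0.119431 and Q = 249/2110 ≈ 0.118009.
Under the Kimura two-parameter model, d = −½ ln(1 − 2P − Q) − ¼ ln(1 − 2Q).
1 − 2P − Q = 0.643129, giving −½ ln(0.643129) = 0.220705.
1 − 2Q = 0.763982, giving −¼ ln(0.763982) = 0.067303.
d = 0.220705 + 0.067303 = 0.288008.

0.288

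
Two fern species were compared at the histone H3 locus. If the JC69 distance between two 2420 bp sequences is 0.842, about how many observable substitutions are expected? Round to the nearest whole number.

1224

Invert JC69: p = (3/4)(1 − e^(−4d/3)) = 0.75 × (1 − e^(-1.122667)) = 0.75 × (1 − 0.325411) = 0.505942.
Expected differing sites = pL ≈ 0.505942 × 2420 = 1224.37964 ≈ 1224.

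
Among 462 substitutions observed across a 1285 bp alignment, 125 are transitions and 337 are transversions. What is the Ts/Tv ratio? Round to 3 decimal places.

R = 125/337 = 0.370919… ≈ 0.371 (to 3 d.p.).

0.371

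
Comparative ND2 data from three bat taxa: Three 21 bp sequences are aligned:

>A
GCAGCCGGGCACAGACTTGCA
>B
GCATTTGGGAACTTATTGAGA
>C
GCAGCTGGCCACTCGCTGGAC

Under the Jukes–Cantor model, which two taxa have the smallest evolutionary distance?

A and C

A–B: 10/21 differ, p = 0.476, d = 0.756.
A–C: 8/21 differ, p = 0.381, d = 0.532.
B–C: 10/21 differ, p = 0.476, d = 0.756.
The smallest distance is between A and C.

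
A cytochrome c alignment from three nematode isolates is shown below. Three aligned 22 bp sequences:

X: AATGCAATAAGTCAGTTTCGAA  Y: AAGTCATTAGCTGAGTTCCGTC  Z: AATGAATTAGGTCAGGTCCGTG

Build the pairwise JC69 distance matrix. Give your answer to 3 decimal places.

d(X,Y) = 0.591, d(X,Z) = 0.414, d(Y,Z) = 0.414

X–Y: 9/22 sites differ → p ≈ 0.409091, d = −0.75 ln(1 − 0.545455) = 0.591344 ≈ 0.591.
X–Z: 7/22 sites differ → p ≈ 0.318182, d = −0.75 ln(1 − 0.424243) = 0.414052 ≈ 0.414.
Y–Z: 7/22 sites differ → p ≈ 0.318182, d = −0.75 ln(1 − 0.424243) = 0.414052 ≈ 0.414.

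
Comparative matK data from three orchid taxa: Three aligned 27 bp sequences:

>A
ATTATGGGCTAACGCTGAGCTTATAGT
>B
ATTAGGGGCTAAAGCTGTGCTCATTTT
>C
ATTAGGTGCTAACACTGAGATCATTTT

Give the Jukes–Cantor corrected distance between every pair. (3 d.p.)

A–B: 6/27 sites differ → p ≈ 0.222222, d = −0.75 ln(1 − 0.296296) = 0.263548 ≈ 0.264.
A–C: 7/27 sites differ → p ≈ 0.259259, d = −0.75 ln(1 − 0.345679) = 0.318118 ≈ 0.318.
B–C: 5/27 sites differ → p ≈ 0.185185, d = −0.75 ln(1 − 0.246913) = 0.212681 ≈ 0.213.

d(A,B) = 0.264, d(A,C) = 0.318, d(B,C) = 0.213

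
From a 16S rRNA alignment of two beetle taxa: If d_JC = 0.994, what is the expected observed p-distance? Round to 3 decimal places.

p = (3/4)(1 − e^(−4d/3)) = 0.75 × (1 − e^(-1.325333)) = 0.75 × (1 − 0.265714) = 0.550715.

0.551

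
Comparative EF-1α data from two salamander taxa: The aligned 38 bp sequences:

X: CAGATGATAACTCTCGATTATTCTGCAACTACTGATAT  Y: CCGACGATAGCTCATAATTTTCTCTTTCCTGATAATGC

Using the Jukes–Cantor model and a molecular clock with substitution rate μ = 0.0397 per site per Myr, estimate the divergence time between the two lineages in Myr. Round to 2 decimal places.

10.38

The sequences differ at 19 of 38 sites, so p = 19/38 = 0.5.
d = −(3/4) ln(1 − 4p/3) = −0.75 ln(1 − 0.666667) = −0.75 ln(0.333333)
  = −0.75 × (-1.098613) = 0.823960 substitutions/site.
Under a molecular clock d = 2μt, so t = d/(2μ) = 0.823960 / (2 × 0.0397) = 10.38 Myr.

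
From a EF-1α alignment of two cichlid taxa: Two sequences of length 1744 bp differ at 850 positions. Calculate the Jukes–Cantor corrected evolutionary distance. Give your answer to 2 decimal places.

p = 850/1744 ≈ 0.487385.
d = −(3/4) ln(1 − 4p/3) = −0.75 ln(1 − 0.649847) = −0.75 ln(0.350153)
  = −0.75 × (-1.049385) = 0.787039 substitutions/site.

0.79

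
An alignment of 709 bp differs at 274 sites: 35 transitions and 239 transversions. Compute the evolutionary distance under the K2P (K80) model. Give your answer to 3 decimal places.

0.567

P = 35/709 ≈ 0.049365 and Q = 239/709 ≈ 0.337094.
Under the Kimura two-parameter model, d = −½ ln(1 − 2P − Q) − ¼ ln(1 − 2Q).
1 − 2P − Q = 0.564176, giving −½ ln(0.564176) = 0.286195.
1 − 2Q = 0.325812, giving −¼ ln(0.325812) = 0.280359.
d = 0.286195 + 0.280359 = 0.566554.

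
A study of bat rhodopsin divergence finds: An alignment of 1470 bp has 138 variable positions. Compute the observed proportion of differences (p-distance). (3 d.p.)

0.094

p = 138/1470 = 0.093877… ≈ 0.094 (to 3 d.p.).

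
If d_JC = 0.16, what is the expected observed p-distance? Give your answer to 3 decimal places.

0.144

p = (3/4)(1 − e^(−4d/3)) = 0.75 × (1 − e^(-0.213333)) = 0.75 × (1 − 0.807887) = 0.144085.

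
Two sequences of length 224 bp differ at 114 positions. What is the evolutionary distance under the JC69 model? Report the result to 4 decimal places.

p = 114/224 ≈ 0.508929.
d = −(3/4) ln(1 − 4p/3) = −0.75 ln(1 − 0.678572) = −0.75 ln(0.321428)
  = −0.75 × (-1.134982) = 0.851237 substitutions/site.

0.8512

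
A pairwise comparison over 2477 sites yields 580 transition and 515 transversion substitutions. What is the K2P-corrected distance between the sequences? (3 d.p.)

P = 580/2477 ≈ 0.234154 and Q = 515/2477 ≈ 0.207913.
Under the Kimura two-parameter model, d = −½ ln(1 − 2P − Q) − ¼ ln(1 − 2Q).
1 − 2P − Q = 0.323779, giving −½ ln(0.323779) = 0.563847.
1 − 2Q = 0.584174, giving −¼ ln(0.584174) = 0.134389.
d = 0.563847 + 0.134389 = 0.698236.

0.698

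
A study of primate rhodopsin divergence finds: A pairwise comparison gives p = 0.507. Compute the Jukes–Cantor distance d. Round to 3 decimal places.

d = −(3/4) ln(1 − 4p/3) = −0.75 ln(1 − 0.676) = −0.75 ln(0.324)
  = −0.75 × (-1.127012) = 0.845259 substitutions/site.

0.845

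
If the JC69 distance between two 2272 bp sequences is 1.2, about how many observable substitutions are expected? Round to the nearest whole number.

1360

Invert JC69: p = (3/4)(1 − e^(−4d/3)) = 0.75 × (1 − e^(-1.6)) = 0.75 × (1 − 0.201897) = 0.598577.
Expected differing sites = pL ≈ 0.598577 × 2272 = 1359.966944 ≈ 1360.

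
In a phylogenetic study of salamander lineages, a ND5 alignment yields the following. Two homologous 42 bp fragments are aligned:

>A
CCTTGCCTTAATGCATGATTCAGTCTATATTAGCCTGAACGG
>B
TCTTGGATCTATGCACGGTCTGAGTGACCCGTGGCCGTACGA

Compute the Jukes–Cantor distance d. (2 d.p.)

The sequences differ at 23 of 42 sites, so p = 23/42 ≈ 0.547619.
d = −(3/4) ln(1 − 4p/3) = −0.75 ln(1 − 0.730159) = −0.75 ln(0.269841)
  = −0.75 × (-1.309922) = 0.982442 substitutions/site.

0.98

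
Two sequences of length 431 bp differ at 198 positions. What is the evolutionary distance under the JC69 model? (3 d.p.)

p = 198/431 ≈ 0.459397.
d = −(3/4) ln(1 − 4p/3) = −0.75 ln(1 − 0.612529) = −0.75 ln(0.387471)
  = −0.75 × (-0.948114) = 0.711086 substitutions/site.

0.711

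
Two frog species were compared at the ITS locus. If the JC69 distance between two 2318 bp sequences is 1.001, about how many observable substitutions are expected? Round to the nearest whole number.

Invert JC69: p = (3/4)(1 − e^(−4d/3)) = 0.75 × (1 − e^(-1.334667)) = 0.75 × (1 − 0.263246) = 0.552566.
Expected differing sites = pL ≈ 0.552566 × 2318 = 1280.847988 ≈ 1281.

1281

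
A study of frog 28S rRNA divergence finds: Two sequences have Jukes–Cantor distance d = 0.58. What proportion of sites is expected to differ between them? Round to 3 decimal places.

p = (3/4)(1 − e^(−4d/3)) = 0.75 × (1 − e^(-0.773333)) = 0.75 × (1 − 0.461472) = 0.403896.

0.404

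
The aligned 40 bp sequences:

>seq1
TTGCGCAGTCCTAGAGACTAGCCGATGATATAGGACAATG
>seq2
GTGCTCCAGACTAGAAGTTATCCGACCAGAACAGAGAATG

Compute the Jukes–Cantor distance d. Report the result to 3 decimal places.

The sequences differ at 17 of 40 sites, so p = 17/40 = 0.425.
d = −(3/4) ln(1 − 4p/3) = −0.75 ln(1 − 0.566667) = −0.75 ln(0.433333)
  = −0.75 × (-0.836249) = 0.627187 substitutions/site.

0.627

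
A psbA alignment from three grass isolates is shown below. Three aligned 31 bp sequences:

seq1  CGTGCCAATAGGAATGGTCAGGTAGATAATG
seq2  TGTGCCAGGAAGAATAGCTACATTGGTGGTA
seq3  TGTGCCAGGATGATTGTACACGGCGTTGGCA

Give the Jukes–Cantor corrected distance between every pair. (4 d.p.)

d(seq1,seq2) = 0.6913, d(seq1,seq3) = 0.7771, d(seq2,seq3) = 0.4806

seq1–seq2: 14/31 sites differ → p ≈ 0.451613, d = −0.75 ln(1 − 0.602151) = 0.691262 ≈ 0.6913.
seq1–seq3: 15/31 sites differ → p ≈ 0.483871, d = −0.75 ln(1 − 0.645161) = 0.777068 ≈ 0.7771.
seq2–seq3: 11/31 sites differ → p ≈ 0.354839, d = −0.75 ln(1 − 0.473119) = 0.480585 ≈ 0.4806.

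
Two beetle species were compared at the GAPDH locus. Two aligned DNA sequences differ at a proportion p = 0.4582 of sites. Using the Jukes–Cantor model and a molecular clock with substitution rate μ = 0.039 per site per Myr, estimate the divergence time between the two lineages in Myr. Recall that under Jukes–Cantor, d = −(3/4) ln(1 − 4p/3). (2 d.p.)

d = −(3/4) ln(1 − 4p/3) = −0.75 ln(1 − 0.610933) = −0.75 ln(0.389067)
  = −0.75 × (-0.944004) = 0.708003 substitutions/site.
Under a molecular clock d = 2μt, so t = d/(2μ) = 0.708003 / (2 × 0.039) = 9.08 Myr.

9.08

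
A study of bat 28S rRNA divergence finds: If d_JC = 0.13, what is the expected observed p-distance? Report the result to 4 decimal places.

p = (3/4)(1 − e^(−4d/3)) = 0.75 × (1 − e^(-0.173333)) = 0.75 × (1 − 0.840858) = 0.119357.

0.1194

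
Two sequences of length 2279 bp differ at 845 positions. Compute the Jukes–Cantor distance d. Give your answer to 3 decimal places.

p = 845/2279 ≈ 0.370777.
d = −(3/4) ln(1 − 4p/3) = −0.75 ln(1 − 0.494369) = −0.75 ln(0.505631)
  = −0.75 × (-0.681948) = 0.511461 substitutions/site.

0.511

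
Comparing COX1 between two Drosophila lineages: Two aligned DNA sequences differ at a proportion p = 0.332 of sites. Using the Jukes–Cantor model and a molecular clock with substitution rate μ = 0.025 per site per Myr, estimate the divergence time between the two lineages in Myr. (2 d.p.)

d = −(3/4) ln(1 − 4p/3) = −0.75 ln(1 − 0.442667) = −0.75 ln(0.557333)
  = −0.75 × (-0.584592) = 0.438444 substitutions/site.
Under a molecular clock d = 2μt, so t = d/(2μ) = 0.438444 / (2 × 0.025) = 8.77 Myr.

8.77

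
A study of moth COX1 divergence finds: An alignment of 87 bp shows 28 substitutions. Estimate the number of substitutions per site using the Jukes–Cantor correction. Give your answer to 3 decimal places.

0.420

p = 28/87 ≈ 0.321839.
d = −(3/4) ln(1 − 4p/3) = −0.75 ln(1 − 0.429119) = −0.75 ln(0.570881)
  = −0.75 × (-0.560574) = 0.420431 substitutions/site.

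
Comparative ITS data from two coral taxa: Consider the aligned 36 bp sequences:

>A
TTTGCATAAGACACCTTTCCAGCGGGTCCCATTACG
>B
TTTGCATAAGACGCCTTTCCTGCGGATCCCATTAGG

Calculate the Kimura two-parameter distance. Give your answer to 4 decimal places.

0.1206

Of 36 sites, 2 differences are transitions and 2 are transversions, so P = 2/36 ≈ 0.055556 and Q = 2/36 ≈ 0.055556.
Under the Kimura two-parameter model, d = −½ ln(1 − 2P − Q) − ¼ ln(1 − 2Q).
1 − 2P − Q = 0.833332, giving −½ ln(0.833332) = 0.091162.
1 − 2Q = 0.888888, giving −¼ ln(0.888888) = 0.029446.
d = 0.091162 + 0.029446 = 0.120608.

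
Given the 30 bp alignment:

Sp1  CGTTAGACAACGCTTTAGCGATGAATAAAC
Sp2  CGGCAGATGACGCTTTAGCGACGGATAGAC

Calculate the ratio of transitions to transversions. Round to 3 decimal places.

6.000

Transitions are A↔G and C↔T; transversions are all other mismatches.
Transitions: 6. Transversions: 1.
R = 6/1 = 6.000.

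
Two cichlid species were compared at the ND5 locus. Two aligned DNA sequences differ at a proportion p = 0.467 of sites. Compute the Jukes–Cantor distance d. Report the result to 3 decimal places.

d = −(3/4) ln(1 − 4p/3) = −0.75 ln(1 − 0.622667) = −0.75 ln(0.377333)
  = −0.75 × (-0.974627) = 0.730970 substitutions/site.

0.731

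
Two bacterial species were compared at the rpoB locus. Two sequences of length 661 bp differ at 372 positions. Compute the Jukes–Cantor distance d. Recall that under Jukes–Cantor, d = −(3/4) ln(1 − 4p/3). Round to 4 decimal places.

p = 372/661 ≈ 0.562784.
d = −(3/4) ln(1 − 4p/3) = −0.75 ln(1 − 0.750379) = −0.75 ln(0.249621)
  = −0.75 × (-1.387812) = 1.040859 substitutions/site.

1.0409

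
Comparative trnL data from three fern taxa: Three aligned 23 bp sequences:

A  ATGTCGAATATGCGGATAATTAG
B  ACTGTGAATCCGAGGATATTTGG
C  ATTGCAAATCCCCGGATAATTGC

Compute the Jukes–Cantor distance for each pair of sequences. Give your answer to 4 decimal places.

A–B: 9/23 sites differ → p ≈ 0.391304, d = −0.75 ln(1 − 0.521739) = 0.553199 ≈ 0.5532.
A–C: 8/23 sites differ → p ≈ 0.347826, d = −0.75 ln(1 − 0.463768) = 0.467391 ≈ 0.4674.
B–C: 7/23 sites differ → p ≈ 0.304348, d = −0.75 ln(1 − 0.405797) = 0.390401 ≈ 0.3904.

d(A,B) = 0.5532, d(A,C) = 0.4674, d(B,C) = 0.3904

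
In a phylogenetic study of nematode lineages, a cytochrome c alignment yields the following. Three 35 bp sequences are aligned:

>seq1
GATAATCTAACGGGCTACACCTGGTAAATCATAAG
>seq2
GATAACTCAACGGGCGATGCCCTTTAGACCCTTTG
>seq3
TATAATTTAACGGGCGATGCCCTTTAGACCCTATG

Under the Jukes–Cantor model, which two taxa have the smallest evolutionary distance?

seq2 and seq3

seq1–seq2: 14/35 differ, p = 0.400, d = 0.572.
seq1–seq3: 12/35 differ, p = 0.343, d = 0.458.
seq2–seq3: 4/35 differ, p = 0.114, d = 0.124.
The smallest distance is between seq2 and seq3.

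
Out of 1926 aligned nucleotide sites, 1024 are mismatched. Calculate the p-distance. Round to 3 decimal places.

0.532

p = 1024/1926 = 0.531671… ≈ 0.532 (to 3 d.p.).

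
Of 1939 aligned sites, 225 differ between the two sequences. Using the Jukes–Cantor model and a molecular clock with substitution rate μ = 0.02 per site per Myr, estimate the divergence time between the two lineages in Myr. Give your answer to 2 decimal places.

p = 225/1939 ≈ 0.116039.
d = −(3/4) ln(1 − 4p/3) = −0.75 ln(1 − 0.154719) = −0.75 ln(0.845281)
  = −0.75 × (-0.168086) = 0.126065 substitutions/site.
Under a molecular clock d = 2μt, so t = d/(2μ) = 0.126065 / (2 × 0.02) = 3.15 Myr.

3.15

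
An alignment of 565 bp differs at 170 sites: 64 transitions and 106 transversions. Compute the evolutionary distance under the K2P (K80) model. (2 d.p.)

0.38

P = 64/565 ≈ 0.113274 and Q = 106/565 ≈ 0.187611.
Under the Kimura two-parameter model, d = −½ ln(1 − 2P − Q) − ¼ ln(1 − 2Q).
1 − 2P − Q = 0.585841, giving −½ ln(0.585841) = 0.267353.
1 − 2Q = 0.624778, giving −¼ ln(0.624778) = 0.117590.
d = 0.267353 + 0.117590 = 0.384943.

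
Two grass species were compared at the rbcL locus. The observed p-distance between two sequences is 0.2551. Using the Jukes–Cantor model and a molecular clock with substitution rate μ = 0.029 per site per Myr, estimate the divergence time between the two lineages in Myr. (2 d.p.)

5.38

d = −(3/4) ln(1 − 4p/3) = −0.75 ln(1 − 0.340133) = −0.75 ln(0.659867)
  = −0.75 × (-0.415717) = 0.311788 substitutions/site.
Under a molecular clock d = 2μt, so t = d/(2μ) = 0.311788 / (2 × 0.029) = 5.38 Myr.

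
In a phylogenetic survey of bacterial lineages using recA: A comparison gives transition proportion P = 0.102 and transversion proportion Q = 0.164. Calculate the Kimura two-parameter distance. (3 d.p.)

Under the Kimura two-parameter model, d = −½ ln(1 − 2P − Q) − ¼ ln(1 − 2Q).
1 − 2P − Q = 0.632, giving −½ ln(0.632) = 0.229433.
1 − 2Q = 0.672, giving −¼ ln(0.672) = 0.099374.
d = 0.229433 + 0.099374 = 0.328807.

0.329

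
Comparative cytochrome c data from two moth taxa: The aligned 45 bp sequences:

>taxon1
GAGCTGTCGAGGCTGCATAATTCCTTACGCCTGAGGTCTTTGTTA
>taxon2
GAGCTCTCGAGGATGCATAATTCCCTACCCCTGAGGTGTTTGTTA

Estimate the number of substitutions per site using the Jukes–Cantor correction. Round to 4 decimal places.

0.1203

The sequences differ at 5 of 45 sites (6, 13, 25, 29, 38), so p = 5/45 ≈ 0.111111.
d = −(3/4) ln(1 − 4p/3) = −0.75 ln(1 − 0.148148) = −0.75 ln(0.851852)
  = −0.75 × (-0.160342) = 0.120257 substitutions/site.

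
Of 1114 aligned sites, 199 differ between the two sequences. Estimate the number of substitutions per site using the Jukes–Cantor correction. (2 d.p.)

p = 199/1114 ≈ 0.178636.
d = −(3/4) ln(1 − 4p/3) = −0.75 ln(1 − 0.238181) = −0.75 ln(0.761819)
  = −0.75 × (-0.272046) = 0.204035 substitutions/site.

0.20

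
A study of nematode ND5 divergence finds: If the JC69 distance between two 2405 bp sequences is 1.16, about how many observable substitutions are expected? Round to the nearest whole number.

Invert JC69: p = (3/4)(1 − e^(−4d/3)) = 0.75 × (1 − e^(-1.546667)) = 0.75 × (1 − 0.212957) = 0.590282.
Expected differing sites = pL ≈ 0.590282 × 2405 = 1419.62821 ≈ 1420.

1420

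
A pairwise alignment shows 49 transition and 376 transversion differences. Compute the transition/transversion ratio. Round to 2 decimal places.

0.13

R = 49/376 = 0.130319… ≈ 0.13 (to 2 d.p.).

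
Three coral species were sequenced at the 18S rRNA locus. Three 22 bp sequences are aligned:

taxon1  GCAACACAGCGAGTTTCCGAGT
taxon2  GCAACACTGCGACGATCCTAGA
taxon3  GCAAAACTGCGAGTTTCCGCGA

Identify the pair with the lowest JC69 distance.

taxon1–taxon2: 6/22 differ, p = 0.273, d = 0.339.
taxon1–taxon3: 4/22 differ, p = 0.182, d = 0.208.
taxon2–taxon3: 6/22 differ, p = 0.273, d = 0.339.
The smallest distance is between taxon1 and taxon3.

taxon1 and taxon3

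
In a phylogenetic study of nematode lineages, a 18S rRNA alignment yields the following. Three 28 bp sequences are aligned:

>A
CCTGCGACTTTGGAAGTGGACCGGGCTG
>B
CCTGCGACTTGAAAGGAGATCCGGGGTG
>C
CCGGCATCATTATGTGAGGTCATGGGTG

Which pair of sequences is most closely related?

A–B: 8/28 differ, p = 0.286, d = 0.360.
A–C: 13/28 differ, p = 0.464, d = 0.724.
B–C: 11/28 differ, p = 0.393, d = 0.556.
The smallest distance is between A and B.

A and B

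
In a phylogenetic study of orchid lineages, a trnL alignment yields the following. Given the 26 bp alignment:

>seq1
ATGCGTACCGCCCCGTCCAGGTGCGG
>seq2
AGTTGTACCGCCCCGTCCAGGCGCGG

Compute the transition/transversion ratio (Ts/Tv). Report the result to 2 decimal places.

1.00

Transitions are A↔G and C↔T; transversions are all other mismatches.
Transitions: 2. Transversions: 2.
R = 2/2 = 1.00.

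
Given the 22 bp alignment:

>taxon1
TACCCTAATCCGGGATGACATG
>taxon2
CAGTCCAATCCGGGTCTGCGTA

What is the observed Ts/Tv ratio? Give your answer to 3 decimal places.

2.333

Transitions are A↔G and C↔T; transversions are all other mismatches.
Transitions: 7. Transversions: 3.
R = 7/3 = 2.333333… ≈ 2.333 (to 3 d.p.).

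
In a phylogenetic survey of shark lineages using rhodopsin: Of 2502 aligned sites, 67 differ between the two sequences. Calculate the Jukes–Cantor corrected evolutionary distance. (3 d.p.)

p = 67/2502 ≈ 0.026779.
d = −(3/4) ln(1 − 4p/3) = −0.75 ln(1 − 0.035705) = −0.75 ln(0.964295)
  = −0.75 × (-0.036358) = 0.027269 substitutions/site.

0.027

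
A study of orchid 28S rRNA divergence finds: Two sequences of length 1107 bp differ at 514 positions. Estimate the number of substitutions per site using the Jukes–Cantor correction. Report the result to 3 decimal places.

p = 514/1107 ≈ 0.464318.
d = −(3/4) ln(1 − 4p/3) = −0.75 ln(1 − 0.619091) = −0.75 ln(0.380909)
  = −0.75 × (-0.965195) = 0.723896 substitutions/site.

0.724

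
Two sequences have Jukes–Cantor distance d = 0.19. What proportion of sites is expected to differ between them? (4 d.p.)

p = (3/4)(1 − e^(−4d/3)) = 0.75 × (1 − e^(-0.253333)) = 0.75 × (1 − 0.776209) = 0.167843.

0.1678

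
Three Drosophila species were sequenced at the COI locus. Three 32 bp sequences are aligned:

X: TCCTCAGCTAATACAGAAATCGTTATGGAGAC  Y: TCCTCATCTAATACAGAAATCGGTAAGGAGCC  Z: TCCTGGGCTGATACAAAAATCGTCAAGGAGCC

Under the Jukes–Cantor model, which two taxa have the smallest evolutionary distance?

X–Y: 4/32 differ, p = 0.125, d = 0.137.
X–Z: 7/32 differ, p = 0.219, d = 0.259.
Y–Z: 7/32 differ, p = 0.219, d = 0.259.
The smallest distance is between X and Y.

X and Y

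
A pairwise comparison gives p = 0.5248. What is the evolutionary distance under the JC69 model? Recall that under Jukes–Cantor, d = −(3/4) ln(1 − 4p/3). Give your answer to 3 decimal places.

d = −(3/4) ln(1 − 4p/3) = −0.75 ln(1 − 0.699733) = −0.75 ln(0.300267)
  = −0.75 × (-1.203083) = 0.902312 substitutions/site.

0.902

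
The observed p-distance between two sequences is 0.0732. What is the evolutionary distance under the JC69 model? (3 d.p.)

0.077

d = −(3/4) ln(1 − 4p/3) = −0.75 ln(1 − 0.0976) = −0.75 ln(0.9024)
  = −0.75 × (-0.102697) = 0.077023 substitutions/site.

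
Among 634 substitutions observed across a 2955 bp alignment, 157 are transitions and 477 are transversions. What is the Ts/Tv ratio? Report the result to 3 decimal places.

R = 157/477 = 0.329140… ≈ 0.329 (to 3 d.p.).

0.329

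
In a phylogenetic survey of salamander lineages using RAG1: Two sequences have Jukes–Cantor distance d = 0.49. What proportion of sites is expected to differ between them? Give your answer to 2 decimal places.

0.36

p = (3/4)(1 − e^(−4d/3)) = 0.75 × (1 − e^(-0.653333)) = 0.75 × (1 − 0.520309) = 0.359768.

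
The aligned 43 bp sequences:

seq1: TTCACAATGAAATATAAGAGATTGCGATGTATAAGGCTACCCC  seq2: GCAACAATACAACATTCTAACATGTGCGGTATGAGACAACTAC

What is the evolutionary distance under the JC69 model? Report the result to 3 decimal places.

0.726

The sequences differ at 20 of 43 sites, so p = 20/43 ≈ 0.465116.
d = −(3/4) ln(1 − 4p/3) = −0.75 ln(1 − 0.620155) = −0.75 ln(0.379845)
  = −0.75 × (-0.967992) = 0.725994 substitutions/site.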